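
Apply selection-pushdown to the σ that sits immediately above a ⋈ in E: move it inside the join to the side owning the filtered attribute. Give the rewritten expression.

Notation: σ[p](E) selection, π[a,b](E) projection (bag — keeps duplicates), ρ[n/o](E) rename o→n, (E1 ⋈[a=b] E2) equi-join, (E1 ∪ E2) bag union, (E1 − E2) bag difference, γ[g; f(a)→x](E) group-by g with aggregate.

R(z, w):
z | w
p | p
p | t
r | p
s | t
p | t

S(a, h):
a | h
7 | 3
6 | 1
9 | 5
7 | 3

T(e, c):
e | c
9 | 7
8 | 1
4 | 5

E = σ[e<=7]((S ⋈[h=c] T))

σ filters on e, owned by the right side.
E' = (S ⋈[h=c] σ[e<=7](T))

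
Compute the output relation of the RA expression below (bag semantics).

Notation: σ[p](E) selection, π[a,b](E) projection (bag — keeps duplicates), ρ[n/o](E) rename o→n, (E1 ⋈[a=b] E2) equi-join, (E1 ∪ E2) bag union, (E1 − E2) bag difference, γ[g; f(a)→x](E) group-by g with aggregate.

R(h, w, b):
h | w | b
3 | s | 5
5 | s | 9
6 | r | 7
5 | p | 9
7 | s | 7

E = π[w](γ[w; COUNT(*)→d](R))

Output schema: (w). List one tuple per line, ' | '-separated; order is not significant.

Row counts bottom-up:
  R → 5
  γ[w; COUNT(*)→d](R) → 3
  π[w](γ[w; COUNT(*)→d](R)) → 3

== RESULT ==
w
p
r
s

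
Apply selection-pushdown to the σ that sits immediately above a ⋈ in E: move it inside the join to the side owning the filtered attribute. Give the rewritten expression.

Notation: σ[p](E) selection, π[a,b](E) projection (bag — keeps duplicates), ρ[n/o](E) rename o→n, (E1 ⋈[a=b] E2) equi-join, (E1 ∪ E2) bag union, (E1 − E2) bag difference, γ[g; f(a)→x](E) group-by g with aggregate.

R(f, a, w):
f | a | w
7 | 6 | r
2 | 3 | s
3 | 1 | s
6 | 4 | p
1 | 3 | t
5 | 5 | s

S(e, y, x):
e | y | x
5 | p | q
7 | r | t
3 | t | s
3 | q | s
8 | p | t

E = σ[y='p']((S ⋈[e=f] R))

σ filters on y, owned by the left side.
E' = (σ[y='p'](S) ⋈[e=f] R)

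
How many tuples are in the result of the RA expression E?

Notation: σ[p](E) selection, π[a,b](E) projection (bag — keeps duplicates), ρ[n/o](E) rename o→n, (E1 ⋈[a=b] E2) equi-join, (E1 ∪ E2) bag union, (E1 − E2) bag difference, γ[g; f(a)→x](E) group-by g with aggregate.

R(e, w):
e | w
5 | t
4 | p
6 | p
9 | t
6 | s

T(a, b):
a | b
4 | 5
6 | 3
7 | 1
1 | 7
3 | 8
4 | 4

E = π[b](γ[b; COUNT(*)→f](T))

Per-node cardinality:
  T → 6
  γ[b; COUNT(*)→f](T) → 6
  π[b](γ[b; COUNT(*)→f](T)) → 6

|E| = 6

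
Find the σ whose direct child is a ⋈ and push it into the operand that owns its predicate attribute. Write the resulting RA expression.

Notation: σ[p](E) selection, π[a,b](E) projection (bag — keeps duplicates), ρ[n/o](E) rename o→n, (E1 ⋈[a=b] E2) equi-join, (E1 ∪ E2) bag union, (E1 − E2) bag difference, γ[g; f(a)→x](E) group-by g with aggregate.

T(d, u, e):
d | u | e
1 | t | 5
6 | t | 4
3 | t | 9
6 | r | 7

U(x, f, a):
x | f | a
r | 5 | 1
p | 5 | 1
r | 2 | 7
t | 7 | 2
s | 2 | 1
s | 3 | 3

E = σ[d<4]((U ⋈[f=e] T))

σ filters on d, owned by the right side.
E' = (U ⋈[f=e] σ[d<4](T))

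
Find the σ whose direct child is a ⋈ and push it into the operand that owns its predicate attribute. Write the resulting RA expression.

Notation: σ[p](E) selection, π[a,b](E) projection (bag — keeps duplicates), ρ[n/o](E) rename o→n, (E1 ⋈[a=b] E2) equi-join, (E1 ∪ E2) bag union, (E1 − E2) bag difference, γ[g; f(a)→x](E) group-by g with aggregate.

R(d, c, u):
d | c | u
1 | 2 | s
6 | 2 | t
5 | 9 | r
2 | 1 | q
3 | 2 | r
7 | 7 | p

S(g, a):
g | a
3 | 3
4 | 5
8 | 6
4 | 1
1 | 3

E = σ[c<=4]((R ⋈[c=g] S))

σ filters on c, owned by the left side.
E' = (σ[c<=4](R) ⋈[c=g] S)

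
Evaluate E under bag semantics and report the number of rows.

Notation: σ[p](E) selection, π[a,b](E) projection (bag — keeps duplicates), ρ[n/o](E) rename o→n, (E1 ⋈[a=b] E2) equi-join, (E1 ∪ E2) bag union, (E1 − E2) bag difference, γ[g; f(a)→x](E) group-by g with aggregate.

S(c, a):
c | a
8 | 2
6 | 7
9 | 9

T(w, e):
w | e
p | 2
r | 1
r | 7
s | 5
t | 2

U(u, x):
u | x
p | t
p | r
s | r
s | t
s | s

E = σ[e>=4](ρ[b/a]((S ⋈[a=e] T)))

Per-node cardinality:
  S → 3
  T → 5
  (S ⋈[a=e] T) → 3
  ρ[b/a]((S ⋈[a=e] T)) → 3
  σ[e>=4](ρ[b/a]((S ⋈[a=e] T))) → 1

|E| = 1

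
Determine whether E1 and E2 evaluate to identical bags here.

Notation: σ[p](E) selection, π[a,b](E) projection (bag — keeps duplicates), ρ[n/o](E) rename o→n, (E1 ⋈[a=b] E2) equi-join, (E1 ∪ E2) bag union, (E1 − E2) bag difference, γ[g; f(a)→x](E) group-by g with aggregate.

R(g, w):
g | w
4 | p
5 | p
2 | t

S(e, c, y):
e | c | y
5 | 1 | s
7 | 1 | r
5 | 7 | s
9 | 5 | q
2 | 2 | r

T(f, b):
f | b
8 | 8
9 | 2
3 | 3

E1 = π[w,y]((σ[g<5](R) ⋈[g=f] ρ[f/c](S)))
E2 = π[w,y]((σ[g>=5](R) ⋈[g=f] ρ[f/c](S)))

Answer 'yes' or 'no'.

E1 per-node cardinality:
  R → 3
  σ[g<5](R) → 2
  S → 5
  ρ[f/c](S) → 5
  (σ[g<5](R) ⋈[g=f] ρ[f/c](S)) → 1
  π[w,y]((σ[g<5](R) ⋈[g=f] ρ[f/c](S))) → 1
E2 per-node cardinality:
  R → 3
  σ[g>=5](R) → 1
  S → 5
  ρ[f/c](S) → 5
  (σ[g>=5](R) ⋈[g=f] ρ[f/c](S)) → 1
  π[w,y]((σ[g>=5](R) ⋈[g=f] ρ[f/c](S))) → 1

E1 result:
w | y
t | r
E2 result:
w | y
p | q
Witness: ('t', 'r') appears 1× in E1 but 0× in E2.

no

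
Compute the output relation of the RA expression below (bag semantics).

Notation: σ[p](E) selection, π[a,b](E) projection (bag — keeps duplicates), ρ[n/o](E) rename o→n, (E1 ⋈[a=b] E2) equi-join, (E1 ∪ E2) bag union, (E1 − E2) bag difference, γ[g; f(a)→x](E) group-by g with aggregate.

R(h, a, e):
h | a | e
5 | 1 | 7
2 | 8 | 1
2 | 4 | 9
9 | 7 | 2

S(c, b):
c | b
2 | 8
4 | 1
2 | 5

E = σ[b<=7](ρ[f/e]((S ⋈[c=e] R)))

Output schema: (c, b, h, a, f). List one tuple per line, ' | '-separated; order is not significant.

Stepwise |·|:
  S → 3
  R → 4
  (S ⋈[c=e] R) → 2
  ρ[f/e]((S ⋈[c=e] R)) → 2
  σ[b<=7](ρ[f/e]((S ⋈[c=e] R))) → 1

== RESULT ==
c | b | h | a | f
2 | 5 | 9 | 7 | 2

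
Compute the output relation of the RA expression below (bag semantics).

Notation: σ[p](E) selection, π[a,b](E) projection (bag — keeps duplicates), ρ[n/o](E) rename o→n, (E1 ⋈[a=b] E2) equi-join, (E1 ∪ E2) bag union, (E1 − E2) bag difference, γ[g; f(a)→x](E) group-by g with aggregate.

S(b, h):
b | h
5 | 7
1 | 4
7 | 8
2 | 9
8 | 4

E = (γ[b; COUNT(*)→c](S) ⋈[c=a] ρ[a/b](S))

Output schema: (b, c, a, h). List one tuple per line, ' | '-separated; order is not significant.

Per-node cardinality:
  S → 5
  γ[b; COUNT(*)→c](S) → 5
  S → 5
  ρ[a/b](S) → 5
  (γ[b; COUNT(*)→c](S) ⋈[c=a] ρ[a/b](S)) → 5

== RESULT ==
b | c | a | h
1 | 1 | 1 | 4
2 | 1 | 1 | 4
5 | 1 | 1 | 4
7 | 1 | 1 | 4
8 | 1 | 1 | 4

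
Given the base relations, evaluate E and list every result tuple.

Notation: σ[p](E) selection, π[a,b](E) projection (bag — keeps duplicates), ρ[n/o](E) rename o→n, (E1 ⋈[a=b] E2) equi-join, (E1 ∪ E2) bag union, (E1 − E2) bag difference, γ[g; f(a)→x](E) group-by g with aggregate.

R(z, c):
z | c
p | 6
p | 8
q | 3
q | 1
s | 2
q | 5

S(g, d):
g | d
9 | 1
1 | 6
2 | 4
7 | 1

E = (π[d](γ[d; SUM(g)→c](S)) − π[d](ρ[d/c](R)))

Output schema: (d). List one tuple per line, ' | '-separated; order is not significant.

Row counts bottom-up:
  S → 4
  γ[d; SUM(g)→c](S) → 3
  π[d](γ[d; SUM(g)→c](S)) → 3
  R → 6
  ρ[d/c](R) → 6
  π[d](ρ[d/c](R)) → 6
  (π[d](γ[d; SUM(g)→c](S)) − π[d](ρ[d/c](R))) → 1

== RESULT ==
d
4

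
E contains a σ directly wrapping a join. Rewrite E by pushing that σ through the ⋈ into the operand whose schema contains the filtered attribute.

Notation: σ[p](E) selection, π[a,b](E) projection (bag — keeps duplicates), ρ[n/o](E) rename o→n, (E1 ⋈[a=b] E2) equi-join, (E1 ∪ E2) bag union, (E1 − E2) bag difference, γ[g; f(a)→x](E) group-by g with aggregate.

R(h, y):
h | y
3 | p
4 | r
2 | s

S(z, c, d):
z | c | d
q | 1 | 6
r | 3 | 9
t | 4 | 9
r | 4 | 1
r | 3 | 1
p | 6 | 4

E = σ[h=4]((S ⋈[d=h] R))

σ filters on h, owned by the right side.
E' = (S ⋈[d=h] σ[h=4](R))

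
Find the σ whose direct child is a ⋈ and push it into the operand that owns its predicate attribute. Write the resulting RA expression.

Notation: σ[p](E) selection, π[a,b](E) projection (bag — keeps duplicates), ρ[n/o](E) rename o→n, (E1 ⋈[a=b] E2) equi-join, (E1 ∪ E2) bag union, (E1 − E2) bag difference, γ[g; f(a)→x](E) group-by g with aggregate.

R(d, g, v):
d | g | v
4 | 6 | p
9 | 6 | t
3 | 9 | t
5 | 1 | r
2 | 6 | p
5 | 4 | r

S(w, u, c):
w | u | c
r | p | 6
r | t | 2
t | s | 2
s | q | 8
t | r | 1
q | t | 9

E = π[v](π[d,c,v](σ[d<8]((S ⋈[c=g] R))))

σ filters on d, owned by the right side.
E' = π[v](π[d,c,v]((S ⋈[c=g] σ[d<8](R))))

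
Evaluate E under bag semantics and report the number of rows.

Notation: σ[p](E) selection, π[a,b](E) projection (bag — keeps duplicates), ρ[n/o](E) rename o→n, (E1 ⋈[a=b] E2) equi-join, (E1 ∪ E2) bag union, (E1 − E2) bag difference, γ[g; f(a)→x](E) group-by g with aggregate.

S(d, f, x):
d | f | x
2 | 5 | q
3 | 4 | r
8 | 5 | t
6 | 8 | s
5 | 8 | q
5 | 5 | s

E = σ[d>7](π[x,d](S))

Row counts bottom-up:
  S → 6
  π[x,d](S) → 6
  σ[d>7](π[x,d](S)) → 1

|E| = 1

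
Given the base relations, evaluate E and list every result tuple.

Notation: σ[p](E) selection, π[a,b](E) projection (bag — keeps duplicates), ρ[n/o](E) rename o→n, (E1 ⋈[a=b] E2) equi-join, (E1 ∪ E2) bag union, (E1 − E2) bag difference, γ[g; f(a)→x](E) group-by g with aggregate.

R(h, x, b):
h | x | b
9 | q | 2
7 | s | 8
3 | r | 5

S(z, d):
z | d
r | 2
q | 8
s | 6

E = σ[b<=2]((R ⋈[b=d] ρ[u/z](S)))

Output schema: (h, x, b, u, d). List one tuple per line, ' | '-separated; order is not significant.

Row counts bottom-up:
  R → 3
  S → 3
  ρ[u/z](S) → 3
  (R ⋈[b=d] ρ[u/z](S)) → 2
  σ[b<=2]((R ⋈[b=d] ρ[u/z](S))) → 1

== RESULT ==
h | x | b | u | d
9 | q | 2 | r | 2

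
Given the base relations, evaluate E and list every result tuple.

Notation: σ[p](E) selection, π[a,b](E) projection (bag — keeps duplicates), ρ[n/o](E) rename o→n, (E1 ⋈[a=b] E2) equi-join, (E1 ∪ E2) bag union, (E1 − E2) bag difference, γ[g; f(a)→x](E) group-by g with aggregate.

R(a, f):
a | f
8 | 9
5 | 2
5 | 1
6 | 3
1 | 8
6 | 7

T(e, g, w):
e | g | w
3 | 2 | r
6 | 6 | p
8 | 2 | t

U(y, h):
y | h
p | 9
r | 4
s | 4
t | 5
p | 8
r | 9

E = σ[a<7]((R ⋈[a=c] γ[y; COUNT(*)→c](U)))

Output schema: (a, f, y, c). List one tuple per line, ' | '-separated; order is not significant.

Subexpression sizes:
  R → 6
  U → 6
  γ[y; COUNT(*)→c](U) → 4
  (R ⋈[a=c] γ[y; COUNT(*)→c](U)) → 2
  σ[a<7]((R ⋈[a=c] γ[y; COUNT(*)→c](U))) → 2

== RESULT ==
a | f | y | c
1 | 8 | s | 1
1 | 8 | t | 1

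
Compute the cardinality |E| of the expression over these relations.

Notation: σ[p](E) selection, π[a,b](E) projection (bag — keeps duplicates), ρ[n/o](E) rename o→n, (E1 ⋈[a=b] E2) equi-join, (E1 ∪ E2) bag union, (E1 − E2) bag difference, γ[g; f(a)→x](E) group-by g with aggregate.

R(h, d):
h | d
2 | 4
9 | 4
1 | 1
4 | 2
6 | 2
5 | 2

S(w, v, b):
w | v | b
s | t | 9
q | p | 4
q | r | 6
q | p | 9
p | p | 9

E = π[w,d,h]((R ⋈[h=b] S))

Row counts bottom-up:
  R → 6
  S → 5
  (R ⋈[h=b] S) → 5
  π[w,d,h]((R ⋈[h=b] S)) → 5

|E| = 5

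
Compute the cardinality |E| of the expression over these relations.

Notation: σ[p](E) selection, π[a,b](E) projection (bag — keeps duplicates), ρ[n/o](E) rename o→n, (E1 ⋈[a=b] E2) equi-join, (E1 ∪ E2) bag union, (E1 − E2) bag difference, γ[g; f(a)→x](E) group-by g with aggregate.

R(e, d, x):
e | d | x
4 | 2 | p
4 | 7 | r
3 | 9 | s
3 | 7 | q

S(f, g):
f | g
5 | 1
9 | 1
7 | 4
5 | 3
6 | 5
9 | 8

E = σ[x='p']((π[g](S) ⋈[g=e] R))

Subexpression sizes:
  S → 6
  π[g](S) → 6
  R → 4
  (π[g](S) ⋈[g=e] R) → 4
  σ[x='p']((π[g](S) ⋈[g=e] R)) → 1

|E| = 1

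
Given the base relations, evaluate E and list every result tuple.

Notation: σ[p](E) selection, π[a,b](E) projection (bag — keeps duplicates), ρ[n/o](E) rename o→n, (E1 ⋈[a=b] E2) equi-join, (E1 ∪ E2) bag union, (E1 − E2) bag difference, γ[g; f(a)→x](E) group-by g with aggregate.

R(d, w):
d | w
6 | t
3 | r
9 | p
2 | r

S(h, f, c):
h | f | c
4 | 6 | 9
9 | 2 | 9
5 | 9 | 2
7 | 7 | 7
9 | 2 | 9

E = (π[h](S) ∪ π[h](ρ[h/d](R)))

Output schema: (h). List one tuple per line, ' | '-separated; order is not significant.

Subexpression sizes:
  S → 5
  π[h](S) → 5
  R → 4
  ρ[h/d](R) → 4
  π[h](ρ[h/d](R)) → 4
  (π[h](S) ∪ π[h](ρ[h/d](R))) → 9

== RESULT ==
h
2
3
4
5
6
7
9
9
9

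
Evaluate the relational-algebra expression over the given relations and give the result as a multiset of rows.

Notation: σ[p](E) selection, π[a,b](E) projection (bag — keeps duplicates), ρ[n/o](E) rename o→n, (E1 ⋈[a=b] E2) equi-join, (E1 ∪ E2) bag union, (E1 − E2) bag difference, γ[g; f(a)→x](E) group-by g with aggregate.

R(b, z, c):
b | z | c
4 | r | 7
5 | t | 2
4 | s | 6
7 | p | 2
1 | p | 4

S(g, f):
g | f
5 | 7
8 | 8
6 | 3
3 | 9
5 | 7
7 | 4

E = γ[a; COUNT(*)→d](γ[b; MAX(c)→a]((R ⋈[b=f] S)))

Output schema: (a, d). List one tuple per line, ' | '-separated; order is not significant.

Stepwise |·|:
  R → 5
  S → 6
  (R ⋈[b=f] S) → 4
  γ[b; MAX(c)→a]((R ⋈[b=f] S)) → 2
  γ[a; COUNT(*)→d](γ[b; MAX(c)→a]((R ⋈[b=f] S))) → 2

== RESULT ==
a | d
2 | 1
7 | 1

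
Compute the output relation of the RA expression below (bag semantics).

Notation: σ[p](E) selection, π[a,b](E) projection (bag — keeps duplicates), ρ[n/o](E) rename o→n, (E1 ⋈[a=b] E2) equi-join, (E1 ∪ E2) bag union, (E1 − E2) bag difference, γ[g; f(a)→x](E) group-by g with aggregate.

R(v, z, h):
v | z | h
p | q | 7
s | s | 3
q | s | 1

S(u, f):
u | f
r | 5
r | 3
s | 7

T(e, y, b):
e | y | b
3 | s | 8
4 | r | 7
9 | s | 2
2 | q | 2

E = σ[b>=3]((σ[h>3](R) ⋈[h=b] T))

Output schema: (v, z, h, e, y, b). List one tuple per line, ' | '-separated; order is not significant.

Stepwise |·|:
  R → 3
  σ[h>3](R) → 1
  T → 4
  (σ[h>3](R) ⋈[h=b] T) → 1
  σ[b>=3]((σ[h>3](R) ⋈[h=b] T)) → 1

== RESULT ==
v | z | h | e | y | b
p | q | 7 | 4 | r | 7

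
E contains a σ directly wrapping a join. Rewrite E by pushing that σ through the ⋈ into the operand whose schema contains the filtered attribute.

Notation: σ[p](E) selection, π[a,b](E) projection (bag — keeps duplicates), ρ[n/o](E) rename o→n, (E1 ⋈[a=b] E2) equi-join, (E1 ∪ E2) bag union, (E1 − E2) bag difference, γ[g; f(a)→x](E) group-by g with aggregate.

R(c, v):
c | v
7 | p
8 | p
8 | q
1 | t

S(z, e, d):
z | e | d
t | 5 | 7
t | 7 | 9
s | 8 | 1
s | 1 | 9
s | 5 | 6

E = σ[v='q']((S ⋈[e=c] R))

σ filters on v, owned by the right side.
E' = (S ⋈[e=c] σ[v='q'](R))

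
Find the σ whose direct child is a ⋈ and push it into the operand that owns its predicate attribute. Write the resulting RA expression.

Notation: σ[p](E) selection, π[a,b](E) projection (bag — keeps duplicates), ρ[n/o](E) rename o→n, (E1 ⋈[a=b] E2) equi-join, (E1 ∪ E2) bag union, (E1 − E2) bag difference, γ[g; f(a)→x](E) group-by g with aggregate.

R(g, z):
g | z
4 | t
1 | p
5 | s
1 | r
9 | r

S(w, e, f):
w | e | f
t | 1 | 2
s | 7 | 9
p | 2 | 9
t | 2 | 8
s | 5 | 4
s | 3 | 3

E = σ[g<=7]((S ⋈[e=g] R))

σ filters on g, owned by the right side.
E' = (S ⋈[e=g] σ[g<=7](R))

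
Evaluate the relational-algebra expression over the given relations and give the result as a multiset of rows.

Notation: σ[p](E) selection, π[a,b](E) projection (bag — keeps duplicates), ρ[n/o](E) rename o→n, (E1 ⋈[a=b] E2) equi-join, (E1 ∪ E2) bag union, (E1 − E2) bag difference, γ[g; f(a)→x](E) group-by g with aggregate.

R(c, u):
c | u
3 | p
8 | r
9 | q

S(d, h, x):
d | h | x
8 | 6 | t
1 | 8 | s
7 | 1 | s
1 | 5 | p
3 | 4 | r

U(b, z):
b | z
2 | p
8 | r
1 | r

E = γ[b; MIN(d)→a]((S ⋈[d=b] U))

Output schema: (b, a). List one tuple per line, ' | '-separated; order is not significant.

Subexpression sizes:
  S → 5
  U → 3
  (S ⋈[d=b] U) → 3
  γ[b; MIN(d)→a]((S ⋈[d=b] U)) → 2

== RESULT ==
b | a
1 | 1
8 | 8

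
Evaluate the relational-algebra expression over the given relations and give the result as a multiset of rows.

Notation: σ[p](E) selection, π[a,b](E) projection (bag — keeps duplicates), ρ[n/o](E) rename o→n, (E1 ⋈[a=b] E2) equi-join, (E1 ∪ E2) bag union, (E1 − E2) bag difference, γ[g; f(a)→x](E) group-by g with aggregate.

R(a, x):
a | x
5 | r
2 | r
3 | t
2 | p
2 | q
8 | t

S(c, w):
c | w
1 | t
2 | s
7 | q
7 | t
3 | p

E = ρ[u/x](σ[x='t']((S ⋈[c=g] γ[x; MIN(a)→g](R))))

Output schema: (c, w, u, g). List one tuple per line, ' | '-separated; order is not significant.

Row counts bottom-up:
  S → 5
  R → 6
  γ[x; MIN(a)→g](R) → 4
  (S ⋈[c=g] γ[x; MIN(a)→g](R)) → 4
  σ[x='t']((S ⋈[c=g] γ[x; MIN(a)→g](R))) → 1
  ρ[u/x](σ[x='t']((S ⋈[c=g] γ[x; MIN(a)→g](R)))) → 1

== RESULT ==
c | w | u | g
3 | p | t | 3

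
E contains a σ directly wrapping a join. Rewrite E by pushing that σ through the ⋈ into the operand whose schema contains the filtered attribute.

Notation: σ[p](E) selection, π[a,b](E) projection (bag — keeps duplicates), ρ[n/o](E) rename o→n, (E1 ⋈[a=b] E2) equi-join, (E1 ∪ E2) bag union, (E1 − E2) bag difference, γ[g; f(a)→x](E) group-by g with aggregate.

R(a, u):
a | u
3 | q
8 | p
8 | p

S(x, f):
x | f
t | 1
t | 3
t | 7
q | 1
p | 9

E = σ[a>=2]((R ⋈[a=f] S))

σ filters on a, owned by the left side.
E' = (σ[a>=2](R) ⋈[a=f] S)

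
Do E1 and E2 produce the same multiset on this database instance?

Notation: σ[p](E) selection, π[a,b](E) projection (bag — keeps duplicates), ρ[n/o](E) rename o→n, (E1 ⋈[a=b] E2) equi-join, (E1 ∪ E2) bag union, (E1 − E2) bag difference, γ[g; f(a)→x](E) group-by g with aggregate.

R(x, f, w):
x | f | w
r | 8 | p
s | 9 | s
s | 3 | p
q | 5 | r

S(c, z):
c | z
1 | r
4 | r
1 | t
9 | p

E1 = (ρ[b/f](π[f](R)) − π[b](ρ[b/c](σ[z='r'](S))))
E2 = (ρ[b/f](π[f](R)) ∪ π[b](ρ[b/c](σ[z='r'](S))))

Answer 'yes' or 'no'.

E1 row counts bottom-up:
  R → 4
  π[f](R) → 4
  ρ[b/f](π[f](R)) → 4
  S → 4
  σ[z='r'](S) → 2
  ρ[b/c](σ[z='r'](S)) → 2
  π[b](ρ[b/c](σ[z='r'](S))) → 2
  (ρ[b/f](π[f](R)) − π[b](ρ[b/c](σ[z='r'](S)))) → 4
E2 row counts bottom-up:
  R → 4
  π[f](R) → 4
  ρ[b/f](π[f](R)) → 4
  S → 4
  σ[z='r'](S) → 2
  ρ[b/c](σ[z='r'](S)) → 2
  π[b](ρ[b/c](σ[z='r'](S))) → 2
  (ρ[b/f](π[f](R)) ∪ π[b](ρ[b/c](σ[z='r'](S)))) → 6

E1 result:
b
3
5
8
9
E2 result:
b
1
3
4
5
8
9
Witness: (4,) appears 0× in E1 but 1× in E2.

no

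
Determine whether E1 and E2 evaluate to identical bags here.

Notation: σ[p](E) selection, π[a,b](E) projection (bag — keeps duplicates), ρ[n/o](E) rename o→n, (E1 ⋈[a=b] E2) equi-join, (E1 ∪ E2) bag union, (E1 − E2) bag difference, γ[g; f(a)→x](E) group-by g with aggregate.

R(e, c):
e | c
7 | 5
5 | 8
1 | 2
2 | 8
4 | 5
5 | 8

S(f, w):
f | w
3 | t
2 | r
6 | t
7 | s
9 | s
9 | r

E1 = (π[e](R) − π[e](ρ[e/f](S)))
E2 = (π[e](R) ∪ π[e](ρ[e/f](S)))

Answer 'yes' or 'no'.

E1 stepwise |·|:
  R → 6
  π[e](R) → 6
  S → 6
  ρ[e/f](S) → 6
  π[e](ρ[e/f](S)) → 6
  (π[e](R) − π[e](ρ[e/f](S))) → 4
E2 stepwise |·|:
  R → 6
  π[e](R) → 6
  S → 6
  ρ[e/f](S) → 6
  π[e](ρ[e/f](S)) → 6
  (π[e](R) ∪ π[e](ρ[e/f](S))) → 12

E1 result:
e
1
4
5
5
E2 result:
e
1
2
2
3
4
5
5
6
7
7
9
9
Witness: (6,) appears 0× in E1 but 1× in E2.

no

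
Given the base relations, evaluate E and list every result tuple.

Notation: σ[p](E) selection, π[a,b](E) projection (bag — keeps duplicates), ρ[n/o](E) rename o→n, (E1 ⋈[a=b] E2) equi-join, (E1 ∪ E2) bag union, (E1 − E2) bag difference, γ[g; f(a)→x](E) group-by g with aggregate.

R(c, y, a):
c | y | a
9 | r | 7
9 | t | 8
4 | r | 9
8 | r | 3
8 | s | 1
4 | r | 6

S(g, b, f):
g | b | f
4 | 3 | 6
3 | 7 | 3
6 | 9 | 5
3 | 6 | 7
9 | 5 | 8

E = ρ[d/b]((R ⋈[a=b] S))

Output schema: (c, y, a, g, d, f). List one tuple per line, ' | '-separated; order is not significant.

Per-node cardinality:
  R → 6
  S → 5
  (R ⋈[a=b] S) → 4
  ρ[d/b]((R ⋈[a=b] S)) → 4

== RESULT ==
c | y | a | g | d | f
4 | r | 6 | 3 | 6 | 7
4 | r | 9 | 6 | 9 | 5
8 | r | 3 | 4 | 3 | 6
9 | r | 7 | 3 | 7 | 3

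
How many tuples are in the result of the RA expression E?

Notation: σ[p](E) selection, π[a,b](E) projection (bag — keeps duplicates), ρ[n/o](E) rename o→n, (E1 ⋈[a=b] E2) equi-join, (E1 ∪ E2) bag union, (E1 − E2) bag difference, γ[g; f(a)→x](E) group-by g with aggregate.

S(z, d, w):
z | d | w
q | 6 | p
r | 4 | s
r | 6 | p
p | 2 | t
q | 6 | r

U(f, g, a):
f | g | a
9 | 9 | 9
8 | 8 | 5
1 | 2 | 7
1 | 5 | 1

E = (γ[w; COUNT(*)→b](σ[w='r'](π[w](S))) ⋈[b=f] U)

Stepwise |·|:
  S → 5
  π[w](S) → 5
  σ[w='r'](π[w](S)) → 1
  γ[w; COUNT(*)→b](σ[w='r'](π[w](S))) → 1
  U → 4
  (γ[w; COUNT(*)→b](σ[w='r'](π[w](S))) ⋈[b=f] U) → 2

|E| = 2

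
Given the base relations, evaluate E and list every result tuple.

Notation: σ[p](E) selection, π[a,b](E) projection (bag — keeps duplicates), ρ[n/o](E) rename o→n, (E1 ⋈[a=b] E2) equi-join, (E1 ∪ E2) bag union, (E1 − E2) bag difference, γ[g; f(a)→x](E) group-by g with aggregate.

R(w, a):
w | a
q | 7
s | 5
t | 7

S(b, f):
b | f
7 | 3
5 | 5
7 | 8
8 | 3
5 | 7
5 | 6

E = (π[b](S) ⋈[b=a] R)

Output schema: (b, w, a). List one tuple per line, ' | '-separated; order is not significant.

Subexpression sizes:
  S → 6
  π[b](S) → 6
  R → 3
  (π[b](S) ⋈[b=a] R) → 7

== RESULT ==
b | w | a
5 | s | 5
5 | s | 5
5 | s | 5
7 | q | 7
7 | q | 7
7 | t | 7
7 | t | 7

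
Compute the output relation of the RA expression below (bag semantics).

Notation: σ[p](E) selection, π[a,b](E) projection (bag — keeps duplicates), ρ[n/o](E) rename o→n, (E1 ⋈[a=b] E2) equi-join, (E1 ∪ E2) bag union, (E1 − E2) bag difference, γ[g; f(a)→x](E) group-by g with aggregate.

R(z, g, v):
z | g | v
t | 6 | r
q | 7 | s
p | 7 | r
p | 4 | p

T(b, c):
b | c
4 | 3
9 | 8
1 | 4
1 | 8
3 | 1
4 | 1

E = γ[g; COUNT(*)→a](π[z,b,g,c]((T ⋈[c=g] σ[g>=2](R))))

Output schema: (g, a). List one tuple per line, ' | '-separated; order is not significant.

Per-node cardinality:
  T → 6
  R → 4
  σ[g>=2](R) → 4
  (T ⋈[c=g] σ[g>=2](R)) → 1
  π[z,b,g,c]((T ⋈[c=g] σ[g>=2](R))) → 1
  γ[g; COUNT(*)→a](π[z,b,g,c]((T ⋈[c=g] σ[g>=2](R)))) → 1

== RESULT ==
g | a
4 | 1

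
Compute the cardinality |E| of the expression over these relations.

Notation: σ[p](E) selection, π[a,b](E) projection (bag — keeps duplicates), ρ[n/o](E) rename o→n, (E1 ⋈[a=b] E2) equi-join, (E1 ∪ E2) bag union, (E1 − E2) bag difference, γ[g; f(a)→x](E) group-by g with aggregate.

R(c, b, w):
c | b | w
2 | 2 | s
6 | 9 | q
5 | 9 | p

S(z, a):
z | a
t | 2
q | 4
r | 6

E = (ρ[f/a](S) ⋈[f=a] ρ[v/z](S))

Per-node cardinality:
  S → 3
  ρ[f/a](S) → 3
  S → 3
  ρ[v/z](S) → 3
  (ρ[f/a](S) ⋈[f=a] ρ[v/z](S)) → 3

|E| = 3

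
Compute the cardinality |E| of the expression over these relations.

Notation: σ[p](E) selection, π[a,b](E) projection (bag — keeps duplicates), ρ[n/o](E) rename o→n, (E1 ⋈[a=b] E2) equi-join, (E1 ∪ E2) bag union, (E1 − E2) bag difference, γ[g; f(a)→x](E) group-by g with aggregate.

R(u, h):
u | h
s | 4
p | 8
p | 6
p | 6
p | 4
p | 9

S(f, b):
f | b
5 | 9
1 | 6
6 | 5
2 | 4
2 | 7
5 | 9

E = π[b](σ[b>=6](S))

Per-node cardinality:
  S → 6
  σ[b>=6](S) → 4
  π[b](σ[b>=6](S)) → 4

|E| = 4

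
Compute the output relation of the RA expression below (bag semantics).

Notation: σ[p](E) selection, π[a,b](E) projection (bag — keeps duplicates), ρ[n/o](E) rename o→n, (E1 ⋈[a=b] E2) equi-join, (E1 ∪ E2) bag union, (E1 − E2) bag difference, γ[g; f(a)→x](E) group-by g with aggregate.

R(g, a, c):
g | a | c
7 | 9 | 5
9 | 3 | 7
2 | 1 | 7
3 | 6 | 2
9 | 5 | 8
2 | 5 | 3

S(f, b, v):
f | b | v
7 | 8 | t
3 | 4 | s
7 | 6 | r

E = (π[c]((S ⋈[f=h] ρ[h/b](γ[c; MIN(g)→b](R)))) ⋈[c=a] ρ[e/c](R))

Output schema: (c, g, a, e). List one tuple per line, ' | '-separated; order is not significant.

Subexpression sizes:
  S → 3
  R → 6
  γ[c; MIN(g)→b](R) → 5
  ρ[h/b](γ[c; MIN(g)→b](R)) → 5
  (S ⋈[f=h] ρ[h/b](γ[c; MIN(g)→b](R))) → 3
  π[c]((S ⋈[f=h] ρ[h/b](γ[c; MIN(g)→b](R)))) → 3
  R → 6
  ρ[e/c](R) → 6
  (π[c]((S ⋈[f=h] ρ[h/b](γ[c; MIN(g)→b](R)))) ⋈[c=a] ρ[e/c](R)) → 4

== RESULT ==
c | g | a | e
5 | 2 | 5 | 3
5 | 2 | 5 | 3
5 | 9 | 5 | 8
5 | 9 | 5 | 8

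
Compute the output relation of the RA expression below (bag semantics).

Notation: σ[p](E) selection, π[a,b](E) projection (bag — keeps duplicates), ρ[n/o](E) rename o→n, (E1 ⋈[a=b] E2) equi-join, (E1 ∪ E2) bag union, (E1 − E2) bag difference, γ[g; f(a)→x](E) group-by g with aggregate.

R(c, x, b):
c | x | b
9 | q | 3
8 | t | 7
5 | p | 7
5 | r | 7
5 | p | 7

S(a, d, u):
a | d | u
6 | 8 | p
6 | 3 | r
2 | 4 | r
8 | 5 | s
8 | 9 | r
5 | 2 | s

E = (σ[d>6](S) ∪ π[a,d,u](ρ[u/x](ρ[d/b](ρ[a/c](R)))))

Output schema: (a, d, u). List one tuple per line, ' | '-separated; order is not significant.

Row counts bottom-up:
  S → 6
  σ[d>6](S) → 2
  R → 5
  ρ[a/c](R) → 5
  ρ[d/b](ρ[a/c](R)) → 5
  ρ[u/x](ρ[d/b](ρ[a/c](R))) → 5
  π[a,d,u](ρ[u/x](ρ[d/b](ρ[a/c](R)))) → 5
  (σ[d>6](S) ∪ π[a,d,u](ρ[u/x](ρ[d/b](ρ[a/c](R))))) → 7

== RESULT ==
a | d | u
5 | 7 | p
5 | 7 | p
5 | 7 | r
6 | 8 | p
8 | 7 | t
8 | 9 | r
9 | 3 | q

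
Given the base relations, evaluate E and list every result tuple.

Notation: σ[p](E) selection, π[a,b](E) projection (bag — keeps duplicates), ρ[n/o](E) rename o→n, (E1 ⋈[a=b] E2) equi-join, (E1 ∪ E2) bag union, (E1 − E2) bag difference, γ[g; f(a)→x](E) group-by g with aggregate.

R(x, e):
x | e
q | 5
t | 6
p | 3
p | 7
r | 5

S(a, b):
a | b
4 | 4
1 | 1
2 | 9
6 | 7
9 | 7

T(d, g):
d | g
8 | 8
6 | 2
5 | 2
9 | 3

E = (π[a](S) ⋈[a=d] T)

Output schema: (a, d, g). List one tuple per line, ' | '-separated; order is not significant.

Row counts bottom-up:
  S → 5
  π[a](S) → 5
  T → 4
  (π[a](S) ⋈[a=d] T) → 2

== RESULT ==
a | d | g
6 | 6 | 2
9 | 9 | 3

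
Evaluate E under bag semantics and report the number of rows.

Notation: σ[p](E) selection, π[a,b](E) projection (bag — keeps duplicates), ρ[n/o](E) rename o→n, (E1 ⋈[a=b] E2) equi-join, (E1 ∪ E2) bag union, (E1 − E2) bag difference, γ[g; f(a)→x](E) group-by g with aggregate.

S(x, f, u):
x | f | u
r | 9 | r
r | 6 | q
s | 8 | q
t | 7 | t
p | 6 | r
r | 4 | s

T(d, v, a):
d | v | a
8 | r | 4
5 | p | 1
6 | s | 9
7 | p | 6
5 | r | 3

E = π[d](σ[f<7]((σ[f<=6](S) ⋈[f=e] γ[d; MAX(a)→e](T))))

Subexpression sizes:
  S → 6
  σ[f<=6](S) → 3
  T → 5
  γ[d; MAX(a)→e](T) → 4
  (σ[f<=6](S) ⋈[f=e] γ[d; MAX(a)→e](T)) → 3
  σ[f<7]((σ[f<=6](S) ⋈[f=e] γ[d; MAX(a)→e](T))) → 3
  π[d](σ[f<7]((σ[f<=6](S) ⋈[f=e] γ[d; MAX(a)→e](T)))) → 3

|E| = 3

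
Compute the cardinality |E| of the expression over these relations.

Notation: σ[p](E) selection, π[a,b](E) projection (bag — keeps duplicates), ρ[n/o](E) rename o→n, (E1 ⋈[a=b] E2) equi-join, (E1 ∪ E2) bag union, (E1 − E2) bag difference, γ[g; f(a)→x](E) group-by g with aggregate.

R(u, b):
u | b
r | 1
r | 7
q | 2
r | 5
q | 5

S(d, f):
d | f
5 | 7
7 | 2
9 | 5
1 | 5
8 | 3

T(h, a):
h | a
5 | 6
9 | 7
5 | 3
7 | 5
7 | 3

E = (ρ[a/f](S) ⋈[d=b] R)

Per-node cardinality:
  S → 5
  ρ[a/f](S) → 5
  R → 5
  (ρ[a/f](S) ⋈[d=b] R) → 4

|E| = 4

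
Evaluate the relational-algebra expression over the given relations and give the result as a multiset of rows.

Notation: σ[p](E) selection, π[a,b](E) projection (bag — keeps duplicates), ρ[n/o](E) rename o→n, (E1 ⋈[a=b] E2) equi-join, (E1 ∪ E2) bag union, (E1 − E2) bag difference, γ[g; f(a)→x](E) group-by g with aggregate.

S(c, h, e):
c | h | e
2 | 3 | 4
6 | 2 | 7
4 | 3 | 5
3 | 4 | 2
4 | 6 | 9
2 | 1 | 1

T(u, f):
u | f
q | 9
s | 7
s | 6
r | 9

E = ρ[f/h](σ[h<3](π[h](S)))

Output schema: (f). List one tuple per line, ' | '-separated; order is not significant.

Subexpression sizes:
  S → 6
  π[h](S) → 6
  σ[h<3](π[h](S)) → 2
  ρ[f/h](σ[h<3](π[h](S))) → 2

== RESULT ==
f
1
2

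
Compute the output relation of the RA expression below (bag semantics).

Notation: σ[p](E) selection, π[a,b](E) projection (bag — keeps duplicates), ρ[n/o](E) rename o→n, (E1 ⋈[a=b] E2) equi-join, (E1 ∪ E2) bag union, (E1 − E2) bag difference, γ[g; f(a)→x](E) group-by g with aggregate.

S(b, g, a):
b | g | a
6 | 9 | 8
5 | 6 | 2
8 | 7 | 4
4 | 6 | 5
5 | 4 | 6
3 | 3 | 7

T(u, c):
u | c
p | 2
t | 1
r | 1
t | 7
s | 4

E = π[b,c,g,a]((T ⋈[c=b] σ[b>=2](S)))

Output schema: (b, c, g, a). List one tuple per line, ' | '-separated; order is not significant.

Stepwise |·|:
  T → 5
  S → 6
  σ[b>=2](S) → 6
  (T ⋈[c=b] σ[b>=2](S)) → 1
  π[b,c,g,a]((T ⋈[c=b] σ[b>=2](S))) → 1

== RESULT ==
b | c | g | a
4 | 4 | 6 | 5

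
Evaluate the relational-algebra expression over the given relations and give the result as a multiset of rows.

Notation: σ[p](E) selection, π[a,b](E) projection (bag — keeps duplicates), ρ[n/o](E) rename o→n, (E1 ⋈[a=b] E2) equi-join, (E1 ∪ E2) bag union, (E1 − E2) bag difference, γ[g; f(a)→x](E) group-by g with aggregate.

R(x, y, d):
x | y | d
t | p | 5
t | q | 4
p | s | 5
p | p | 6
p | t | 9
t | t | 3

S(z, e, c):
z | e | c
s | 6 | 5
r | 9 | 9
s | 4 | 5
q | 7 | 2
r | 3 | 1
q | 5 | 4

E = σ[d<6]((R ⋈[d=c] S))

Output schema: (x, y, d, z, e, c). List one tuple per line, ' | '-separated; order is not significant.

Stepwise |·|:
  R → 6
  S → 6
  (R ⋈[d=c] S) → 6
  σ[d<6]((R ⋈[d=c] S)) → 5

== RESULT ==
x | y | d | z | e | c
p | s | 5 | s | 4 | 5
p | s | 5 | s | 6 | 5
t | p | 5 | s | 4 | 5
t | p | 5 | s | 6 | 5
t | q | 4 | q | 5 | 4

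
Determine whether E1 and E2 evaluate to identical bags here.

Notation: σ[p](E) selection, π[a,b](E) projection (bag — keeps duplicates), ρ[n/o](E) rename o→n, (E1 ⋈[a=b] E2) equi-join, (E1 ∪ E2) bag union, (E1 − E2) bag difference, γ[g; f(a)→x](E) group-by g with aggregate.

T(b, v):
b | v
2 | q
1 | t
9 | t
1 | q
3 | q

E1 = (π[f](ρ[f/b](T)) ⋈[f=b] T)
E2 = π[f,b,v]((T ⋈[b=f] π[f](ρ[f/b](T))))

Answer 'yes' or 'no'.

E1 row counts bottom-up:
  T → 5
  ρ[f/b](T) → 5
  π[f](ρ[f/b](T)) → 5
  T → 5
  (π[f](ρ[f/b](T)) ⋈[f=b] T) → 7
E2 row counts bottom-up:
  T → 5
  T → 5
  ρ[f/b](T) → 5
  π[f](ρ[f/b](T)) → 5
  (T ⋈[b=f] π[f](ρ[f/b](T))) → 7
  π[f,b,v]((T ⋈[b=f] π[f](ρ[f/b](T)))) → 7

E1 and E2 produce the same multiset:
f | b | v
1 | 1 | q
1 | 1 | q
1 | 1 | t
1 | 1 | t
2 | 2 | q
3 | 3 | q
9 | 9 | t

yes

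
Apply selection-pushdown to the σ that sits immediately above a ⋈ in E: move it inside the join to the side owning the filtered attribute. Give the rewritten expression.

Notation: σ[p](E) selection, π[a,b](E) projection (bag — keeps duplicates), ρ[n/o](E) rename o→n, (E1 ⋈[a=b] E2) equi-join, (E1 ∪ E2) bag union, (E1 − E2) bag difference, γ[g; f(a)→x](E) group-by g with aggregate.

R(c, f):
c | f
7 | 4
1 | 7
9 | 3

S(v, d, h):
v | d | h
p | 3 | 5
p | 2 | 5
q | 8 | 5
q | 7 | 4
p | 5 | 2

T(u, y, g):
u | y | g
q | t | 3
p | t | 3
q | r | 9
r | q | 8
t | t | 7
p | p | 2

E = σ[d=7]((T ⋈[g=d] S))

σ filters on d, owned by the right side.
E' = (T ⋈[g=d] σ[d=7](S))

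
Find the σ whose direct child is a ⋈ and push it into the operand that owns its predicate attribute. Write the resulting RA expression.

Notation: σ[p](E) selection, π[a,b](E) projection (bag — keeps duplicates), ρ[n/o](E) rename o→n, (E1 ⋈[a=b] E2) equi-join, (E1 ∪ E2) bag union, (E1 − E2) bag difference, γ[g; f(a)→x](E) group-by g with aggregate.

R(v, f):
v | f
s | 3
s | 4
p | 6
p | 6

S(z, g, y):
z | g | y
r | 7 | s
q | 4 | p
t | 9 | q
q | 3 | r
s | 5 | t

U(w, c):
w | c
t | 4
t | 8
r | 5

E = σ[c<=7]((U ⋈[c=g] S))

σ filters on c, owned by the left side.
E' = (σ[c<=7](U) ⋈[c=g] S)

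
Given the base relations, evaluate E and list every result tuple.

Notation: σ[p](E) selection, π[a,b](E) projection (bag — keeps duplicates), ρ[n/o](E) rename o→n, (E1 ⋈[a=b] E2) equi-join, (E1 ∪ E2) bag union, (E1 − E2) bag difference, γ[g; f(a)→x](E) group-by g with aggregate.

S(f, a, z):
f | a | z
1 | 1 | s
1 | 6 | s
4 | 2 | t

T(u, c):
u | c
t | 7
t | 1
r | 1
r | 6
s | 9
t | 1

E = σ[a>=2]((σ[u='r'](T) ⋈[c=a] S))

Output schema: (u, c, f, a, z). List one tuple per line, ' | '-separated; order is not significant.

Per-node cardinality:
  T → 6
  σ[u='r'](T) → 2
  S → 3
  (σ[u='r'](T) ⋈[c=a] S) → 2
  σ[a>=2]((σ[u='r'](T) ⋈[c=a] S)) → 1

== RESULT ==
u | c | f | a | z
r | 6 | 1 | 6 | s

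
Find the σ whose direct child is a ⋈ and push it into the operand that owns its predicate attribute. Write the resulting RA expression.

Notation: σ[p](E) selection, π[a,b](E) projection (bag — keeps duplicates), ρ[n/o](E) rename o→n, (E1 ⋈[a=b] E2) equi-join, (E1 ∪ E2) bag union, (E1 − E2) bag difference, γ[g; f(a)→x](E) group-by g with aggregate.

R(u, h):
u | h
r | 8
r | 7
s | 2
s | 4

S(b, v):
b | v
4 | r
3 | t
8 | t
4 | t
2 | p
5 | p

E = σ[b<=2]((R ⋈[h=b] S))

σ filters on b, owned by the right side.
E' = (R ⋈[h=b] σ[b<=2](S))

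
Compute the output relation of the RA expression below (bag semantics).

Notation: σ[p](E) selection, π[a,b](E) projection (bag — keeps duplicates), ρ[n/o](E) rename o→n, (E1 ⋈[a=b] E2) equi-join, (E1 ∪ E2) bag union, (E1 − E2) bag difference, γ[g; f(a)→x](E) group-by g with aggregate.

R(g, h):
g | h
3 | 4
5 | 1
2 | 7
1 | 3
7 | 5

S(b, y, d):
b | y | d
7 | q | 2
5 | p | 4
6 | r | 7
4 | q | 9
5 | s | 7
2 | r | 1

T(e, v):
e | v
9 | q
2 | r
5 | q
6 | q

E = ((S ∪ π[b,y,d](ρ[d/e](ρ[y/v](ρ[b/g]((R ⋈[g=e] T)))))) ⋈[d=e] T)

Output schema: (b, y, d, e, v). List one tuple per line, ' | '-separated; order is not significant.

Subexpression sizes:
  S → 6
  R → 5
  T → 4
  (R ⋈[g=e] T) → 2
  ρ[b/g]((R ⋈[g=e] T)) → 2
  ρ[y/v](ρ[b/g]((R ⋈[g=e] T))) → 2
  ρ[d/e](ρ[y/v](ρ[b/g]((R ⋈[g=e] T)))) → 2
  π[b,y,d](ρ[d/e](ρ[y/v](ρ[b/g]((R ⋈[g=e] T))))) → 2
  (S ∪ π[b,y,d](ρ[d/e](ρ[y/v](ρ[b/g]((R ⋈[g=e] T)))))) → 8
  T → 4
  ((S ∪ π[b,y,d](ρ[d/e](ρ[y/v](ρ[b/g]((R ⋈[g=e] T)))))) ⋈[d=e] T) → 4

== RESULT ==
b | y | d | e | v
2 | r | 2 | 2 | r
4 | q | 9 | 9 | q
5 | q | 5 | 5 | q
7 | q | 2 | 2 | r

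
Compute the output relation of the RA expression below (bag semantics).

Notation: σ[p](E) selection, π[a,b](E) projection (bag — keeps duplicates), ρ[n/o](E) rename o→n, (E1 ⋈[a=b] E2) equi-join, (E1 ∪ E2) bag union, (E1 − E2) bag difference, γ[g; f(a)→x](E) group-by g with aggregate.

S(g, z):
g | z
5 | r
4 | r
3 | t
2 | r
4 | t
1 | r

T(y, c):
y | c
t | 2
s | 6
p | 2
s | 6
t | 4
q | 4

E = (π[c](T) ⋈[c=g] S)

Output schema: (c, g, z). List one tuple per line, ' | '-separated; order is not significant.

Row counts bottom-up:
  T → 6
  π[c](T) → 6
  S → 6
  (π[c](T) ⋈[c=g] S) → 6

== RESULT ==
c | g | z
2 | 2 | r
2 | 2 | r
4 | 4 | r
4 | 4 | r
4 | 4 | t
4 | 4 | t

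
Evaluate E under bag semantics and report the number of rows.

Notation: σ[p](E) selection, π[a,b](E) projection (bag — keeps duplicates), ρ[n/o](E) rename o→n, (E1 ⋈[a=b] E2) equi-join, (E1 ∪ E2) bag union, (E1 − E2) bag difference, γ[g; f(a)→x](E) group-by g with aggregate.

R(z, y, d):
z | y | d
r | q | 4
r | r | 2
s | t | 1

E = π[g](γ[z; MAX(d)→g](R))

Stepwise |·|:
  R → 3
  γ[z; MAX(d)→g](R) → 2
  π[g](γ[z; MAX(d)→g](R)) → 2

|E| = 2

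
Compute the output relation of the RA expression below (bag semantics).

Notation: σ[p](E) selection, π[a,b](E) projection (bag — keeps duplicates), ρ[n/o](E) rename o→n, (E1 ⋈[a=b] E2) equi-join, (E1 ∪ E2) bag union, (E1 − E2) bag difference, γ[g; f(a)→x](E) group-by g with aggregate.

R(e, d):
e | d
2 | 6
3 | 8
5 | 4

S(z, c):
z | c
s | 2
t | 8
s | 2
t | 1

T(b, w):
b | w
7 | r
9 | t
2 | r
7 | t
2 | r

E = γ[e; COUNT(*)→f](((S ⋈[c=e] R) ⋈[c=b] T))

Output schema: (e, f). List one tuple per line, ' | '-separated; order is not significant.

Stepwise |·|:
  S → 4
  R → 3
  (S ⋈[c=e] R) → 2
  T → 5
  ((S ⋈[c=e] R) ⋈[c=b] T) → 4
  γ[e; COUNT(*)→f](((S ⋈[c=e] R) ⋈[c=b] T)) → 1

== RESULT ==
e | f
2 | 4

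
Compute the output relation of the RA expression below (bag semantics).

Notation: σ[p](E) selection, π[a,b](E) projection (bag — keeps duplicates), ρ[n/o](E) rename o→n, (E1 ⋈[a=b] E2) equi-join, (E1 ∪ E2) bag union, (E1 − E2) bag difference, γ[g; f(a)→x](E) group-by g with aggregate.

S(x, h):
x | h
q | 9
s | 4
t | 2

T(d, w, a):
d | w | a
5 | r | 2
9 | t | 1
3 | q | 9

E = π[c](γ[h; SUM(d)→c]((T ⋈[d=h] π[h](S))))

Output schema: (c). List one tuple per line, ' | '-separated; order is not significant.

Per-node cardinality:
  T → 3
  S → 3
  π[h](S) → 3
  (T ⋈[d=h] π[h](S)) → 1
  γ[h; SUM(d)→c]((T ⋈[d=h] π[h](S))) → 1
  π[c](γ[h; SUM(d)→c]((T ⋈[d=h] π[h](S)))) → 1

== RESULT ==
c
9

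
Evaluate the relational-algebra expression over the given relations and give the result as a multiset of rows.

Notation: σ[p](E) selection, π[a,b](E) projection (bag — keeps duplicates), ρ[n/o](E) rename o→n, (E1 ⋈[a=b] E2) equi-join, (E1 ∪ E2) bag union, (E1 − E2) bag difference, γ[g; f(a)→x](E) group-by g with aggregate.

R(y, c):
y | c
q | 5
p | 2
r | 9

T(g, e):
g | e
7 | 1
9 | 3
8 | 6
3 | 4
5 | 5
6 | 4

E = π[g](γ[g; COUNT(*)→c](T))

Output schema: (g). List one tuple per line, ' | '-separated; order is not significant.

Per-node cardinality:
  T → 6
  γ[g; COUNT(*)→c](T) → 6
  π[g](γ[g; COUNT(*)→c](T)) → 6

== RESULT ==
g
3
5
6
7
8
9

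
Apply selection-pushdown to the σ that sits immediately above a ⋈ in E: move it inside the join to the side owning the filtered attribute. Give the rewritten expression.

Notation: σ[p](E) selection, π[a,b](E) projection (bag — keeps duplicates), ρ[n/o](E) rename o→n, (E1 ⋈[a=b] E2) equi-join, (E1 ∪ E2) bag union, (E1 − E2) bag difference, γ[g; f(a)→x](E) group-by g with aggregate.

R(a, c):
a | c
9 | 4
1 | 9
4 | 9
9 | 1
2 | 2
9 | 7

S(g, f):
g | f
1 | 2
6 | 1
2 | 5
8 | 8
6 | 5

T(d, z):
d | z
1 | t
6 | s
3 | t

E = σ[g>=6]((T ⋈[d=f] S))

σ filters on g, owned by the right side.
E' = (T ⋈[d=f] σ[g>=6](S))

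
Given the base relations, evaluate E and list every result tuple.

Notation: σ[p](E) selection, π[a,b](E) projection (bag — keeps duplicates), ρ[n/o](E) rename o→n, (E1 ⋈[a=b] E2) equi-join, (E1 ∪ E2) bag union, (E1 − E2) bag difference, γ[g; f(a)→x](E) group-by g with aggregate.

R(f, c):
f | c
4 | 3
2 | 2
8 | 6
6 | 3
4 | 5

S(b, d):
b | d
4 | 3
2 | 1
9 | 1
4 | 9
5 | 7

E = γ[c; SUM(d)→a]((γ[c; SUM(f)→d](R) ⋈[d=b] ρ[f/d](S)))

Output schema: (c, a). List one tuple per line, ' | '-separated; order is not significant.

Subexpression sizes:
  R → 5
  γ[c; SUM(f)→d](R) → 4
  S → 5
  ρ[f/d](S) → 5
  (γ[c; SUM(f)→d](R) ⋈[d=b] ρ[f/d](S)) → 3
  γ[c; SUM(d)→a]((γ[c; SUM(f)→d](R) ⋈[d=b] ρ[f/d](S))) → 2

== RESULT ==
c | a
2 | 2
5 | 8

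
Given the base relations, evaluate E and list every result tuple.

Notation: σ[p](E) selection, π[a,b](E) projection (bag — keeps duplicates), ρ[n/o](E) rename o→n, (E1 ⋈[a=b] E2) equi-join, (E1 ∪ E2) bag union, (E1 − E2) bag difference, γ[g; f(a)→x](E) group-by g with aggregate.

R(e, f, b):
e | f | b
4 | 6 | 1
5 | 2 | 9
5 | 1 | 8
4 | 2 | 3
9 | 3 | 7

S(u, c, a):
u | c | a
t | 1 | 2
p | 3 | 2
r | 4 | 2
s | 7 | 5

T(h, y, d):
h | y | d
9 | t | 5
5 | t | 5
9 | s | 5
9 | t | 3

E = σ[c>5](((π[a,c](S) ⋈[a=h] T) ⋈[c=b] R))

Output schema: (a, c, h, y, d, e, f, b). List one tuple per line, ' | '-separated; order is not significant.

Subexpression sizes:
  S → 4
  π[a,c](S) → 4
  T → 4
  (π[a,c](S) ⋈[a=h] T) → 1
  R → 5
  ((π[a,c](S) ⋈[a=h] T) ⋈[c=b] R) → 1
  σ[c>5](((π[a,c](S) ⋈[a=h] T) ⋈[c=b] R)) → 1

== RESULT ==
a | c | h | y | d | e | f | b
5 | 7 | 5 | t | 5 | 9 | 3 | 7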